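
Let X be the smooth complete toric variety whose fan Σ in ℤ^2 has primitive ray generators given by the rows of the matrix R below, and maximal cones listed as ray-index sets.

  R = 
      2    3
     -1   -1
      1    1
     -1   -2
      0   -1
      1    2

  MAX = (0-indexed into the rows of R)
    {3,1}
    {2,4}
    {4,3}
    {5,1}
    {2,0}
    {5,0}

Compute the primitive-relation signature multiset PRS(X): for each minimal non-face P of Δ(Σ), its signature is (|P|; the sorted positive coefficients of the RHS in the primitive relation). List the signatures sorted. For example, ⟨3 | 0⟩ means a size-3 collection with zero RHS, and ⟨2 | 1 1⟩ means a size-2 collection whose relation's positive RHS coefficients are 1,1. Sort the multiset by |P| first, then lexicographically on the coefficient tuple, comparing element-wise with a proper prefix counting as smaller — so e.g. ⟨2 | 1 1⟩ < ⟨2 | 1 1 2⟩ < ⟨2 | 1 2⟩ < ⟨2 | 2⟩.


9 collections generate NE(X_Σ); each relation:

  {1,2}:  v_{1} + v_{2} = 0  →  sig = ⟨2 | 0⟩
  {3,5}:  v_{3} + v_{5} = 0  →  sig = ⟨2 | 0⟩
  {0,1}:  v_{0} + v_{1} = v_{5}  →  sig = ⟨2 | 1⟩
  {0,3}:  v_{0} + v_{3} = v_{2}  →  sig = ⟨2 | 1⟩
  {1,4}:  v_{1} + v_{4} = v_{3}  →  sig = ⟨2 | 1⟩
  {2,3}:  v_{2} + v_{3} = v_{4}  →  sig = ⟨2 | 1⟩
  {2,5}:  v_{2} + v_{5} = v_{0}  →  sig = ⟨2 | 1⟩
  {4,5}:  v_{4} + v_{5} = v_{2}  →  sig = ⟨2 | 1⟩
  {0,4}:  v_{0} + v_{4} = 2·v_{2}  →  sig = ⟨2 | 2⟩

Signatures (|P|; sorted positive RHS coefficients), sorted:
    ⟨2 | 0⟩
    ⟨2 | 0⟩
    ⟨2 | 1⟩
    ⟨2 | 1⟩
    ⟨2 | 1⟩
    ⟨2 | 1⟩
    ⟨2 | 1⟩
    ⟨2 | 1⟩
    ⟨2 | 2⟩


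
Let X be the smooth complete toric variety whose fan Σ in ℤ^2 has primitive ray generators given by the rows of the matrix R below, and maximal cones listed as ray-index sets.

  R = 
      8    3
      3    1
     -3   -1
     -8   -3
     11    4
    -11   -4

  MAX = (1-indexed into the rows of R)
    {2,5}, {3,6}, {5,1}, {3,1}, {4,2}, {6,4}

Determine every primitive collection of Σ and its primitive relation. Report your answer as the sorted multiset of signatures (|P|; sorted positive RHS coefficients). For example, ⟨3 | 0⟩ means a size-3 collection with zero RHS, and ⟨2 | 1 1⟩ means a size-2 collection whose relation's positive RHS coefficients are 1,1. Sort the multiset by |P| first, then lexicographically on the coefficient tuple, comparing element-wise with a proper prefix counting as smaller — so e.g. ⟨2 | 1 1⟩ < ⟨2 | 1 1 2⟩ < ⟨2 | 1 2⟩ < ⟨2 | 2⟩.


The 9 primitive collections of Σ (r=6, n=2):

  P={1,4}:  v_{1} + v_{4} = 0 ; sig = ⟨2 | 0⟩
  P={2,3}:  v_{2} + v_{3} = 0 ; sig = ⟨2 | 0⟩
  P={5,6}:  v_{5} + v_{6} = 0 ; sig = ⟨2 | 0⟩
  P={1,2}:  v_{1} + v_{2} = v_{5} ; sig = ⟨2 | 1⟩
  P={1,6}:  v_{1} + v_{6} = v_{3} ; sig = ⟨2 | 1⟩
  P={2,6}:  v_{2} + v_{6} = v_{4} ; sig = ⟨2 | 1⟩
  P={3,4}:  v_{3} + v_{4} = v_{6} ; sig = ⟨2 | 1⟩
  P={3,5}:  v_{3} + v_{5} = v_{1} ; sig = ⟨2 | 1⟩
  P={4,5}:  v_{4} + v_{5} = v_{2} ; sig = ⟨2 | 1⟩

so the primitive-relation signature multiset is
[⟨2 | 0⟩, ⟨2 | 0⟩, ⟨2 | 0⟩, ⟨2 | 1⟩, ⟨2 | 1⟩, ⟨2 | 1⟩, ⟨2 | 1⟩, ⟨2 | 1⟩, ⟨2 | 1⟩]


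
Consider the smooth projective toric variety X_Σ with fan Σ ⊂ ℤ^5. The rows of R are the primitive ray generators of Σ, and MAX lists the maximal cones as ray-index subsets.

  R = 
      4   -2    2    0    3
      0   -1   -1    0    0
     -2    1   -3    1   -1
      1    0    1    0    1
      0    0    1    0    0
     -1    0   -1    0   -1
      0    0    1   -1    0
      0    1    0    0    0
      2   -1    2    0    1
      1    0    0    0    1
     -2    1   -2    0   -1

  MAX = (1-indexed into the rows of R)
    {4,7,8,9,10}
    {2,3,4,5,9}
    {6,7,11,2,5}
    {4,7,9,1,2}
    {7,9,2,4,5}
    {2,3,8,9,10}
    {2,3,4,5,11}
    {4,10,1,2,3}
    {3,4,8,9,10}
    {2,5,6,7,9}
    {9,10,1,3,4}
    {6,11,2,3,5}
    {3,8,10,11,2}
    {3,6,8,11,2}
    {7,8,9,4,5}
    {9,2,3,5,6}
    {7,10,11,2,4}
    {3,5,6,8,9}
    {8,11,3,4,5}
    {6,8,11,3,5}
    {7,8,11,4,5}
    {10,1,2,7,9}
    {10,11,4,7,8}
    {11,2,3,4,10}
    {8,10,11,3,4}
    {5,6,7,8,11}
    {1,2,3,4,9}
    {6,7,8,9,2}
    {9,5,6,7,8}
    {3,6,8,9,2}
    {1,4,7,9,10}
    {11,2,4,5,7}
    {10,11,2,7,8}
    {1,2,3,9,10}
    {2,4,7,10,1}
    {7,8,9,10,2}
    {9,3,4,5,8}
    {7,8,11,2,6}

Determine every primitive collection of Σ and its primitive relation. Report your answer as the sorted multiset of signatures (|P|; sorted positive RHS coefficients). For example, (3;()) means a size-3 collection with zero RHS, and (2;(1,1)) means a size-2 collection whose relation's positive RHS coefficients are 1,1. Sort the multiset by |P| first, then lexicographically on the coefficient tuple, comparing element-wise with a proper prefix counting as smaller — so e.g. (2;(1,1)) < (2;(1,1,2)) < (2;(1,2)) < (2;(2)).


The 12 primitive collections of Σ (r=11, n=5):

  P={4,6}:  v_{4} + v_{6} = 0  so sig = (2;())
  P={9,11}:  v_{9} + v_{11} = 0  so sig = (2;())
  P={3,7}:  v_{3} + v_{7} = v_{11}  so sig = (2;(1))
  P={5,10}:  v_{5} + v_{10} = v_{4}  so sig = (2;(1))
  P={6,10}:  v_{6} + v_{10} = v_{2} + v_{8}  so sig = (2;(1,1))
  P={1,6}:  v_{1} + v_{6} = v_{2} + v_{9} + v_{10}  so sig = (2;(1,1,1))
  P={1,11}:  v_{1} + v_{11} = v_{2} + v_{4} + v_{10}  so sig = (2;(1,1,1))
  P={1,5}:  v_{1} + v_{5} = v_{2} + 2·v_{4} + v_{9}  so sig = (2;(1,1,2))
  P={1,8}:  v_{1} + v_{8} = v_{9} + 2·v_{10}  so sig = (2;(1,2))
  P={2,5,8}:  v_{2} + v_{5} + v_{8} = 0  so sig = (3;())
  P={2,4,8}:  v_{2} + v_{4} + v_{8} = v_{10}  so sig = (3;(1))
  P={2,4,9,10}:  v_{2} + v_{4} + v_{9} + v_{10} = v_{1}  so sig = (4;(1))

Signatures (|P|; sorted positive RHS coefficients), sorted:
    |P|=2: 9 collections, coeffs (), (), (1), (1), (1,1), (1,1,1), (1,1,1), (1,1,2), (1,2)
    |P|=3: 2 collections, coeffs (), (1)
    |P|=4: 1 collection, coeffs (1)


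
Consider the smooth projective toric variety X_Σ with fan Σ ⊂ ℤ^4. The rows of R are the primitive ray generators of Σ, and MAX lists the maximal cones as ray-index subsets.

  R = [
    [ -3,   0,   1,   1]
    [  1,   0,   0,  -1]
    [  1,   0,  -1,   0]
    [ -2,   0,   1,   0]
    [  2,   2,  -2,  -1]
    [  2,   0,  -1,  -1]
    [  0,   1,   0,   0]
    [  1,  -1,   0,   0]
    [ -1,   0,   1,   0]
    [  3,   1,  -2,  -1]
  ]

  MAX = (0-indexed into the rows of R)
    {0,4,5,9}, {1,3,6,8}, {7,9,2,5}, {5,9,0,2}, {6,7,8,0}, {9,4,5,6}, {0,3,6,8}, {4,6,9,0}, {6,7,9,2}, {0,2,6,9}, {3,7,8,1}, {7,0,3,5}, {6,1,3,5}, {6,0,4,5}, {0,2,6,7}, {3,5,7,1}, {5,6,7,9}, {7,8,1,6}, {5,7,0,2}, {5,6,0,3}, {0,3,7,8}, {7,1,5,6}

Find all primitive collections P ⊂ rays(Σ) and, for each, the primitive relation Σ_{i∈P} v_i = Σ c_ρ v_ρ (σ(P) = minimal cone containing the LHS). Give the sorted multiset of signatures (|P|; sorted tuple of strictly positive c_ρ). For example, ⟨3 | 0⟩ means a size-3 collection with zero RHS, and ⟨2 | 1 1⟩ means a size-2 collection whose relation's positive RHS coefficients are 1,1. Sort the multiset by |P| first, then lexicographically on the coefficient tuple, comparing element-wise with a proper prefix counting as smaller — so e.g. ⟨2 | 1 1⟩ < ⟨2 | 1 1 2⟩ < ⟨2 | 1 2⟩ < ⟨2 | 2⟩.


Minimal non-faces — 18 found among 10 rays, 22 max cones:

  • {2,8}:  v_{2} + v_{8} = 0  ⇒ sig = ⟨2 | 0⟩
  • {0,1}:  v_{0} + v_{1} = v_{3}  ⇒ sig = ⟨2 | 1⟩
  • {1,2}:  v_{1} + v_{2} = v_{5}  ⇒ sig = ⟨2 | 1⟩
  • {4,7}:  v_{4} + v_{7} = v_{9}  ⇒ sig = ⟨2 | 1⟩
  • {5,8}:  v_{5} + v_{8} = v_{1}  ⇒ sig = ⟨2 | 1⟩
  • {2,3}:  v_{2} + v_{3} = v_{0} + v_{5}  ⇒ sig = ⟨2 | 1 1⟩
  • {8,9}:  v_{8} + v_{9} = v_{5} + v_{6}  ⇒ sig = ⟨2 | 1 1⟩
  • {3,9}:  v_{3} + v_{9} = v_{0} + 2·v_{5} + v_{6}  ⇒ sig = ⟨2 | 1 1 2⟩
  • {1,9}:  v_{1} + v_{9} = 2·v_{5} + v_{6}  ⇒ sig = ⟨2 | 1 2⟩
  • {2,4}:  v_{2} + v_{4} = v_{0} + 2·v_{9}  ⇒ sig = ⟨2 | 1 2⟩
  • {4,8}:  v_{4} + v_{8} = v_{0} + 2·v_{5} + 2·v_{6}  ⇒ sig = ⟨2 | 1 2 2⟩
  • {1,4}:  v_{1} + v_{4} = v_{0} + 3·v_{5} + 2·v_{6}  ⇒ sig = ⟨2 | 1 2 3⟩
  • {3,4}:  v_{3} + v_{4} = 2·v_{0} + 3·v_{5} + 2·v_{6}  ⇒ sig = ⟨2 | 2 2 3⟩
  • {0,7,9}:  v_{0} + v_{7} + v_{9} = v_{2}  ⇒ sig = ⟨3 | 1⟩
  • {2,5,6}:  v_{2} + v_{5} + v_{6} = v_{9}  ⇒ sig = ⟨3 | 1⟩
  • {3,6,7}:  v_{3} + v_{6} + v_{7} = v_{8}  ⇒ sig = ⟨3 | 1⟩
  • {0,5,6,7}:  v_{0} + v_{5} + v_{6} + v_{7} = 0  ⇒ sig = ⟨4 | 0⟩
  • {0,5,6,9}:  v_{0} + v_{5} + v_{6} + v_{9} = v_{4}  ⇒ sig = ⟨4 | 1⟩

Hence PRS(X_Σ) =
    |P|=2: 13 collections, coeffs (), (1), (1), (1), (1), (1,1), (1,1), (1,1,2), (1,2), (1,2), (1,2,2), (1,2,3), (2,2,3)
    |P|=3: 3 collections, coeffs (1), (1), (1)
    |P|=4: 2 collections, coeffs (), (1)


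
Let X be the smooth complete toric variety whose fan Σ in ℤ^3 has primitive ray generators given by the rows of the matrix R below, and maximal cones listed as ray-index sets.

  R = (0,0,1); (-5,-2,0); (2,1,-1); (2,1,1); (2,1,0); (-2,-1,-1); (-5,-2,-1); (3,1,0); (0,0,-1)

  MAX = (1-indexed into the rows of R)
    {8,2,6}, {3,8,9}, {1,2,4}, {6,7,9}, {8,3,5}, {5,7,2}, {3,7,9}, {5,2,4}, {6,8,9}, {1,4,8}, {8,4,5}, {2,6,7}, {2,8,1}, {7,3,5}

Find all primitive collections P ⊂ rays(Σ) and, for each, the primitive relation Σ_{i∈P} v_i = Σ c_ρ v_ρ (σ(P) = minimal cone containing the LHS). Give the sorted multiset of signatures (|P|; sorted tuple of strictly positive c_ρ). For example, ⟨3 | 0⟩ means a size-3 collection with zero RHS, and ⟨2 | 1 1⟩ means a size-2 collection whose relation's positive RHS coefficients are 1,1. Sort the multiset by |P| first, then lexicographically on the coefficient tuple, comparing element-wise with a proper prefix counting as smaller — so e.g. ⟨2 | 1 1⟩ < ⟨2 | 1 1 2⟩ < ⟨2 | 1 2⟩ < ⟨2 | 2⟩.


The 17 primitive collections of Σ (r=9, n=3):

  P={1,9}:  v_{1} + v_{9} = 0  ⟹  sig = ⟨2 | 0⟩
  P={4,6}:  v_{4} + v_{6} = 0  ⟹  sig = ⟨2 | 0⟩
  P={1,3}:  v_{1} + v_{3} = v_{5}  ⟹  sig = ⟨2 | 1⟩
  P={1,5}:  v_{1} + v_{5} = v_{4}  ⟹  sig = ⟨2 | 1⟩
  P={1,7}:  v_{1} + v_{7} = v_{2}  ⟹  sig = ⟨2 | 1⟩
  P={2,9}:  v_{2} + v_{9} = v_{7}  ⟹  sig = ⟨2 | 1⟩
  P={4,9}:  v_{4} + v_{9} = v_{5}  ⟹  sig = ⟨2 | 1⟩
  P={5,6}:  v_{5} + v_{6} = v_{9}  ⟹  sig = ⟨2 | 1⟩
  P={5,9}:  v_{5} + v_{9} = v_{3}  ⟹  sig = ⟨2 | 1⟩
  P={7,8}:  v_{7} + v_{8} = v_{6}  ⟹  sig = ⟨2 | 1⟩
  P={1,6}:  v_{1} + v_{6} = v_{2} + v_{8}  ⟹  sig = ⟨2 | 1 1⟩
  P={2,3}:  v_{2} + v_{3} = v_{5} + v_{7}  ⟹  sig = ⟨2 | 1 1⟩
  P={4,7}:  v_{4} + v_{7} = v_{2} + v_{5}  ⟹  sig = ⟨2 | 1 1⟩
  P={3,4}:  v_{3} + v_{4} = 2·v_{5}  ⟹  sig = ⟨2 | 2⟩
  P={3,6}:  v_{3} + v_{6} = 2·v_{9}  ⟹  sig = ⟨2 | 2⟩
  P={2,5,8}:  v_{2} + v_{5} + v_{8} = 0  ⟹  sig = ⟨3 | 0⟩
  P={2,4,8}:  v_{2} + v_{4} + v_{8} = v_{1}  ⟹  sig = ⟨3 | 1⟩

Hence PRS(X_Σ) =
    ⟨2 | 0⟩
    ⟨2 | 0⟩
    ⟨2 | 1⟩
    ⟨2 | 1⟩
    ⟨2 | 1⟩
    ⟨2 | 1⟩
    ⟨2 | 1⟩
    ⟨2 | 1⟩
    ⟨2 | 1⟩
    ⟨2 | 1⟩
    ⟨2 | 1 1⟩
    ⟨2 | 1 1⟩
    ⟨2 | 1 1⟩
    ⟨2 | 2⟩
    ⟨2 | 2⟩
    ⟨3 | 0⟩
    ⟨3 | 1⟩


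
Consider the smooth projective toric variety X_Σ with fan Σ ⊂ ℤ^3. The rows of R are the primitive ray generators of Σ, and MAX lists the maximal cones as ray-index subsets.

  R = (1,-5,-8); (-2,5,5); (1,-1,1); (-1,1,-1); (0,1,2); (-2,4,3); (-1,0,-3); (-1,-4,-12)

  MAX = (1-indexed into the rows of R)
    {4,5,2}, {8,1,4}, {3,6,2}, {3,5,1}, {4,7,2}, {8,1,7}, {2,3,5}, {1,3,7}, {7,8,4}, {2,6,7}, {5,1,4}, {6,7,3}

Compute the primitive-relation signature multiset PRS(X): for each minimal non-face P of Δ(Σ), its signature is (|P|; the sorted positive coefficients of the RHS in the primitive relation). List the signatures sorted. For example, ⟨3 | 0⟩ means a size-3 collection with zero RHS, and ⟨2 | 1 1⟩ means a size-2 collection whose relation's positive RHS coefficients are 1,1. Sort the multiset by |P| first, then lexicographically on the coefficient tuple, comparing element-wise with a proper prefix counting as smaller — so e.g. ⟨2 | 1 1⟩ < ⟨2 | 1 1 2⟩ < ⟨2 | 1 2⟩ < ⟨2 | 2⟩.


Primitive collections (12):

  P = {3,4}:  v_{3} + v_{4} = 0 ; sig = ⟨2 | 0⟩
  P = {1,2}:  v_{1} + v_{2} = v_{7} ; sig = ⟨2 | 1⟩
  P = {5,6}:  v_{5} + v_{6} = v_{2} ; sig = ⟨2 | 1⟩
  P = {5,7}:  v_{5} + v_{7} = v_{4} ; sig = ⟨2 | 1⟩
  P = {3,8}:  v_{3} + v_{8} = v_{1} + v_{7} ; sig = ⟨2 | 1 1⟩
  P = {4,6}:  v_{4} + v_{6} = v_{2} + v_{7} ; sig = ⟨2 | 1 1⟩
  P = {1,6}:  v_{1} + v_{6} = v_{3} + 2·v_{7} ; sig = ⟨2 | 1 2⟩
  P = {2,8}:  v_{2} + v_{8} = v_{4} + 2·v_{7} ; sig = ⟨2 | 1 2⟩
  P = {5,8}:  v_{5} + v_{8} = v_{1} + 2·v_{4} ; sig = ⟨2 | 1 2⟩
  P = {6,8}:  v_{6} + v_{8} = 3·v_{7} ; sig = ⟨2 | 3⟩
  P = {1,4,7}:  v_{1} + v_{4} + v_{7} = v_{8} ; sig = ⟨3 | 1⟩
  P = {2,3,7}:  v_{2} + v_{3} + v_{7} = v_{6} ; sig = ⟨3 | 1⟩

Sorted signature multiset PRS(X):
{ ⟨2 | 0⟩,  ⟨2 | 1⟩ ×3,  ⟨2 | 1 1⟩ ×2,  ⟨2 | 1 2⟩ ×3,  ⟨2 | 3⟩,  ⟨3 | 1⟩ ×2 }


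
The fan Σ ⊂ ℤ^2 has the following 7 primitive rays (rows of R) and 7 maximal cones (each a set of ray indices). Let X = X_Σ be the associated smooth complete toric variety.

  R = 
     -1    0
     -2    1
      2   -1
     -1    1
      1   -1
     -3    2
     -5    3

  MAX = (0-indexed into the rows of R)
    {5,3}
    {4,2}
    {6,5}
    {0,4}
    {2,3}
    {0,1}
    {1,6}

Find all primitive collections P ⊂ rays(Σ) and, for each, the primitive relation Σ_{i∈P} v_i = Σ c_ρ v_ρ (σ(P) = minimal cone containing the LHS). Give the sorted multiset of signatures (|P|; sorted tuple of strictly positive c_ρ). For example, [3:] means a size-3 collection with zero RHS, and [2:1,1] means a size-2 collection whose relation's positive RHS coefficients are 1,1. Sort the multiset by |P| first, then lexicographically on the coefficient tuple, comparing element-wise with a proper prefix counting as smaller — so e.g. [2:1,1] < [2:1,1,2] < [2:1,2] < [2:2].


14 minimal non-faces of Δ(Σ) (on 7 rays):

  P={1,2}:  v_{1} + v_{2} = 0  →  sig = [2:]
  P={3,4}:  v_{3} + v_{4} = 0  →  sig = [2:]
  P={0,2}:  v_{0} + v_{2} = v_{4}  →  sig = [2:1]
  P={0,3}:  v_{0} + v_{3} = v_{1}  →  sig = [2:1]
  P={1,3}:  v_{1} + v_{3} = v_{5}  →  sig = [2:1]
  P={1,4}:  v_{1} + v_{4} = v_{0}  →  sig = [2:1]
  P={1,5}:  v_{1} + v_{5} = v_{6}  →  sig = [2:1]
  P={2,5}:  v_{2} + v_{5} = v_{3}  →  sig = [2:1]
  P={2,6}:  v_{2} + v_{6} = v_{5}  →  sig = [2:1]
  P={4,5}:  v_{4} + v_{5} = v_{1}  →  sig = [2:1]
  P={0,5}:  v_{0} + v_{5} = 2·v_{1}  →  sig = [2:2]
  P={3,6}:  v_{3} + v_{6} = 2·v_{5}  →  sig = [2:2]
  P={4,6}:  v_{4} + v_{6} = 2·v_{1}  →  sig = [2:2]
  P={0,6}:  v_{0} + v_{6} = 3·v_{1}  →  sig = [2:3]

so the primitive-relation signature multiset is
{ [2:] ×2,  [2:1] ×8,  [2:2] ×3,  [2:3] }


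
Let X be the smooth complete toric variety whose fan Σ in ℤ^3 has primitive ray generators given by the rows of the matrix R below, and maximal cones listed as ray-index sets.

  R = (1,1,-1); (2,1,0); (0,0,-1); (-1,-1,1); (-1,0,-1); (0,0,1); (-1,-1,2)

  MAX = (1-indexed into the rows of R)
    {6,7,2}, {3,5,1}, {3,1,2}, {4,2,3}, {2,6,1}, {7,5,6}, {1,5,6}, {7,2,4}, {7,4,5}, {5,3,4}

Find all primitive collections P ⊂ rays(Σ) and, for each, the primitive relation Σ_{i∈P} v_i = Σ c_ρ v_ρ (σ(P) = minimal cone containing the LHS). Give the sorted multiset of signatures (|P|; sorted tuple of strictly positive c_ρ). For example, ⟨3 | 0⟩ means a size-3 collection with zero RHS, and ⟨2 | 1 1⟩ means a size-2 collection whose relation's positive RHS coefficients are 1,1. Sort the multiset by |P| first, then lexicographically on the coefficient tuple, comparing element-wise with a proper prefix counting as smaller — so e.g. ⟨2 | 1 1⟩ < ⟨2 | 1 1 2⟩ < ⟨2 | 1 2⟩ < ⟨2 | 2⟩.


Primitive collections (6):

  P={1,4}:  v_{1} + v_{4} = 0  →  sig = ⟨2 | 0⟩
  P={3,6}:  v_{3} + v_{6} = 0  →  sig = ⟨2 | 0⟩
  P={1,7}:  v_{1} + v_{7} = v_{6}  →  sig = ⟨2 | 1⟩
  P={2,5}:  v_{2} + v_{5} = v_{1}  →  sig = ⟨2 | 1⟩
  P={3,7}:  v_{3} + v_{7} = v_{4}  →  sig = ⟨2 | 1⟩
  P={4,6}:  v_{4} + v_{6} = v_{7}  →  sig = ⟨2 | 1⟩

Hence PRS(X_Σ) =
    |P|=2: 6 collections, coeffs (), (), (1), (1), (1), (1)


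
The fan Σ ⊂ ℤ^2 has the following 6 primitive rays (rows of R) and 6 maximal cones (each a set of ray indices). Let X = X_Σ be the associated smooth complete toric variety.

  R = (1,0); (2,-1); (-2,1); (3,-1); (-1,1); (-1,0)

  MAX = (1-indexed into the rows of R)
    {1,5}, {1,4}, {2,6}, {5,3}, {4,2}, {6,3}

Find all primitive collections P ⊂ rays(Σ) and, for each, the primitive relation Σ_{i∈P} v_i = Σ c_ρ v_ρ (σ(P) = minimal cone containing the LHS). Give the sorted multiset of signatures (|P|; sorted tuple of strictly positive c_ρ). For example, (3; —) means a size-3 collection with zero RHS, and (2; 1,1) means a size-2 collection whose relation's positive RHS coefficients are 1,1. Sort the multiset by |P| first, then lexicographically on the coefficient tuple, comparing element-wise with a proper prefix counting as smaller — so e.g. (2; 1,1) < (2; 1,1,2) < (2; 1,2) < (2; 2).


Minimal non-faces — 9 found among 6 rays, 6 max cones:

  P={1,6}:  v_{1} + v_{6} = 0  ⟹  sig = (2; —)
  P={2,3}:  v_{2} + v_{3} = 0  ⟹  sig = (2; —)
  P={1,2}:  v_{1} + v_{2} = v_{4}  ⟹  sig = (2; 1)
  P={1,3}:  v_{1} + v_{3} = v_{5}  ⟹  sig = (2; 1)
  P={2,5}:  v_{2} + v_{5} = v_{1}  ⟹  sig = (2; 1)
  P={3,4}:  v_{3} + v_{4} = v_{1}  ⟹  sig = (2; 1)
  P={4,6}:  v_{4} + v_{6} = v_{2}  ⟹  sig = (2; 1)
  P={5,6}:  v_{5} + v_{6} = v_{3}  ⟹  sig = (2; 1)
  P={4,5}:  v_{4} + v_{5} = 2·v_{1}  ⟹  sig = (2; 2)

Sorted signature multiset PRS(X):
    |P|=2: 9 collections, coeffs (), (), (1), (1), (1), (1), (1), (1), (2)


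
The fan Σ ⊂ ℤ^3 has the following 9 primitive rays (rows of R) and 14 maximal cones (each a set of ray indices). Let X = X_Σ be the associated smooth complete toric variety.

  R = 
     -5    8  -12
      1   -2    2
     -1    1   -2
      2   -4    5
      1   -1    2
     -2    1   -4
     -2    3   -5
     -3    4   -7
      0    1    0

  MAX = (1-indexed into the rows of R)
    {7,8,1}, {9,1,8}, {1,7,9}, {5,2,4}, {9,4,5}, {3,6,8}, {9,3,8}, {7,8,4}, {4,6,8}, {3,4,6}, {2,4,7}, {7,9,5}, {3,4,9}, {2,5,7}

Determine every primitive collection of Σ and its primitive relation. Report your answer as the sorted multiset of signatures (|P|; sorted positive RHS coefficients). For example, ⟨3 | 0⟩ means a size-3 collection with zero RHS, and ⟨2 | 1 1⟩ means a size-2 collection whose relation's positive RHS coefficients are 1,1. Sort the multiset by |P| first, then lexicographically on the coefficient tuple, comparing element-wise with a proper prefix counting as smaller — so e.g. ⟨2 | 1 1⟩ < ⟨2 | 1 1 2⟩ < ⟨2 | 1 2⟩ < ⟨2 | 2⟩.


20 minimal non-faces of Δ(Σ) (on 9 rays):

  • {3,5}:  v_{3} + v_{5} = 0 ; sig = ⟨2 | 0⟩
  • {1,4}:  v_{1} + v_{4} = v_{8} ; sig = ⟨2 | 1⟩
  • {2,9}:  v_{2} + v_{9} = v_{5} ; sig = ⟨2 | 1⟩
  • {3,7}:  v_{3} + v_{7} = v_{8} ; sig = ⟨2 | 1⟩
  • {5,8}:  v_{5} + v_{8} = v_{7} ; sig = ⟨2 | 1⟩
  • {2,3}:  v_{2} + v_{3} = v_{4} + v_{7} ; sig = ⟨2 | 1 1⟩
  • {5,6}:  v_{5} + v_{6} = v_{4} + v_{8} ; sig = ⟨2 | 1 1⟩
  • {2,6}:  v_{2} + v_{6} = 2·v_{4} + v_{7} + v_{8} ; sig = ⟨2 | 1 1 2⟩
  • {1,3}:  v_{1} + v_{3} = 2·v_{8} + v_{9} ; sig = ⟨2 | 1 2⟩
  • {1,5}:  v_{1} + v_{5} = 2·v_{7} + v_{9} ; sig = ⟨2 | 1 2⟩
  • {1,6}:  v_{1} + v_{6} = v_{3} + 2·v_{8} ; sig = ⟨2 | 1 2⟩
  • {2,8}:  v_{2} + v_{8} = v_{4} + 2·v_{7} ; sig = ⟨2 | 1 2⟩
  • {6,7}:  v_{6} + v_{7} = v_{4} + 2·v_{8} ; sig = ⟨2 | 1 2⟩
  • {1,2}:  v_{1} + v_{2} = 2·v_{7} ; sig = ⟨2 | 2⟩
  • {6,9}:  v_{6} + v_{9} = 2·v_{3} ; sig = ⟨2 | 2⟩
  • {4,7,9}:  v_{4} + v_{7} + v_{9} = 0 ; sig = ⟨3 | 0⟩
  • {3,4,8}:  v_{3} + v_{4} + v_{8} = v_{6} ; sig = ⟨3 | 1⟩
  • {4,5,7}:  v_{4} + v_{5} + v_{7} = v_{2} ; sig = ⟨3 | 1⟩
  • {4,8,9}:  v_{4} + v_{8} + v_{9} = v_{3} ; sig = ⟨3 | 1⟩
  • {7,8,9}:  v_{7} + v_{8} + v_{9} = v_{1} ; sig = ⟨3 | 1⟩

Sorted signature multiset PRS(X):
    |P|=2: 15 collections, coeffs (), (1), (1), (1), (1), (1,1), (1,1), (1,1,2), (1,2), (1,2), (1,2), (1,2), (1,2), (2), (2)
    |P|=3: 5 collections, coeffs (), (1), (1), (1), (1)


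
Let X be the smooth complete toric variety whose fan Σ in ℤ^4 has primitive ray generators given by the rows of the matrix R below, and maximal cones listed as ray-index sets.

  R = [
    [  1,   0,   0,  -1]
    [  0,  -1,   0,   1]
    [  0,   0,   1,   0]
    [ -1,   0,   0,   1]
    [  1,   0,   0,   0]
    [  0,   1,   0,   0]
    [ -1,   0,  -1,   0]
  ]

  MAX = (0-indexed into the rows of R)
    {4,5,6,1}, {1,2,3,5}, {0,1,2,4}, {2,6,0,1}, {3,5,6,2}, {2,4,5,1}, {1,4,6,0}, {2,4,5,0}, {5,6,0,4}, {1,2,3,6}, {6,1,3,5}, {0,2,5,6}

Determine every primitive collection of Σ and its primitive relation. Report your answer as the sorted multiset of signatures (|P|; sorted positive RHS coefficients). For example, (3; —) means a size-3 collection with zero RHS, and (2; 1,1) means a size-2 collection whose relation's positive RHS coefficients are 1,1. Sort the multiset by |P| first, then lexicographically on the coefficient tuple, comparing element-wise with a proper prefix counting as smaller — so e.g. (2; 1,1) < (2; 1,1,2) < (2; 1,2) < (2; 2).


Primitive collections (5):

  P = {0,3}:  v_{0} + v_{3} = 0  ⇒ sig = (2; —)
  P = {3,4}:  v_{3} + v_{4} = v_{1} + v_{5}  ⇒ sig = (2; 1,1)
  P = {2,4,6}:  v_{2} + v_{4} + v_{6} = 0  ⇒ sig = (3; —)
  P = {0,1,5}:  v_{0} + v_{1} + v_{5} = v_{4}  ⇒ sig = (3; 1)
  P = {1,2,5,6}:  v_{1} + v_{2} + v_{5} + v_{6} = v_{3}  ⇒ sig = (4; 1)

so the primitive-relation signature multiset is
[(2; —), (2; 1,1), (3; —), (3; 1), (4; 1)]


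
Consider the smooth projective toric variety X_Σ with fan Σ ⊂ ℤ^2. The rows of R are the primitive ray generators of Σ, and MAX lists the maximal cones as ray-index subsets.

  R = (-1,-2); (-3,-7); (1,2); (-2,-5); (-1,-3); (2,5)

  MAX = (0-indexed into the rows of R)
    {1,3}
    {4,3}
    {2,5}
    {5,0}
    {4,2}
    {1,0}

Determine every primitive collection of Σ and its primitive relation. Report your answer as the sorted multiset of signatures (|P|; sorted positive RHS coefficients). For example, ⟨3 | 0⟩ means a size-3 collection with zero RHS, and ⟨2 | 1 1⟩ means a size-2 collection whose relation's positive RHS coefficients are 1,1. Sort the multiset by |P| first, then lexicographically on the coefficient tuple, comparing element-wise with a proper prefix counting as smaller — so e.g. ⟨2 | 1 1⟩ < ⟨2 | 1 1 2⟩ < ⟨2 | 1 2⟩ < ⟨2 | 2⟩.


|primitive collections| = 9. Relations:

  P={0,2}:  v_{0} + v_{2} = 0  →  sig = ⟨2 | 0⟩
  P={3,5}:  v_{3} + v_{5} = 0  →  sig = ⟨2 | 0⟩
  P={0,3}:  v_{0} + v_{3} = v_{1}  →  sig = ⟨2 | 1⟩
  P={0,4}:  v_{0} + v_{4} = v_{3}  →  sig = ⟨2 | 1⟩
  P={1,2}:  v_{1} + v_{2} = v_{3}  →  sig = ⟨2 | 1⟩
  P={1,5}:  v_{1} + v_{5} = v_{0}  →  sig = ⟨2 | 1⟩
  P={2,3}:  v_{2} + v_{3} = v_{4}  →  sig = ⟨2 | 1⟩
  P={4,5}:  v_{4} + v_{5} = v_{2}  →  sig = ⟨2 | 1⟩
  P={1,4}:  v_{1} + v_{4} = 2·v_{3}  →  sig = ⟨2 | 2⟩

Hence PRS(X_Σ) =
    |P|=2: 9 collections, coeffs (), (), (1), (1), (1), (1), (1), (1), (2)


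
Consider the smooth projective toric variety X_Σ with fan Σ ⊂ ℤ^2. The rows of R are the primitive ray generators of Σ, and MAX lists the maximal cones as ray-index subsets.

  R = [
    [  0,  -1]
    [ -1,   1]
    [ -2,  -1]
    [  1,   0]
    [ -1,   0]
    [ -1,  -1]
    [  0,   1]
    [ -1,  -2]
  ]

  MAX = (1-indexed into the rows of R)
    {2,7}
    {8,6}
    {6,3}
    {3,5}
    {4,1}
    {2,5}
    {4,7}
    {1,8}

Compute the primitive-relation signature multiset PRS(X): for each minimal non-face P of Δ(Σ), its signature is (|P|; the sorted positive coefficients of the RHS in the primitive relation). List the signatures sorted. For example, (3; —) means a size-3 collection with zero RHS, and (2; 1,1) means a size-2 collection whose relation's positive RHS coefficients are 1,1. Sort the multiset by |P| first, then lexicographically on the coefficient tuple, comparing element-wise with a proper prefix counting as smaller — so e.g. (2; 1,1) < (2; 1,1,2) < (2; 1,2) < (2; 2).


Primitive collections (20):

  P={1,7}:  v_{1} + v_{7} = 0  ⟹  sig = (2; —)
  P={4,5}:  v_{4} + v_{5} = 0  ⟹  sig = (2; —)
  P={1,2}:  v_{1} + v_{2} = v_{5}  ⟹  sig = (2; 1)
  P={1,5}:  v_{1} + v_{5} = v_{6}  ⟹  sig = (2; 1)
  P={1,6}:  v_{1} + v_{6} = v_{8}  ⟹  sig = (2; 1)
  P={2,4}:  v_{2} + v_{4} = v_{7}  ⟹  sig = (2; 1)
  P={2,8}:  v_{2} + v_{8} = v_{3}  ⟹  sig = (2; 1)
  P={3,4}:  v_{3} + v_{4} = v_{6}  ⟹  sig = (2; 1)
  P={4,6}:  v_{4} + v_{6} = v_{1}  ⟹  sig = (2; 1)
  P={5,6}:  v_{5} + v_{6} = v_{3}  ⟹  sig = (2; 1)
  P={5,7}:  v_{5} + v_{7} = v_{2}  ⟹  sig = (2; 1)
  P={6,7}:  v_{6} + v_{7} = v_{5}  ⟹  sig = (2; 1)
  P={7,8}:  v_{7} + v_{8} = v_{6}  ⟹  sig = (2; 1)
  P={1,3}:  v_{1} + v_{3} = 2·v_{6}  ⟹  sig = (2; 2)
  P={2,6}:  v_{2} + v_{6} = 2·v_{5}  ⟹  sig = (2; 2)
  P={3,7}:  v_{3} + v_{7} = 2·v_{5}  ⟹  sig = (2; 2)
  P={4,8}:  v_{4} + v_{8} = 2·v_{1}  ⟹  sig = (2; 2)
  P={5,8}:  v_{5} + v_{8} = 2·v_{6}  ⟹  sig = (2; 2)
  P={2,3}:  v_{2} + v_{3} = 3·v_{5}  ⟹  sig = (2; 3)
  P={3,8}:  v_{3} + v_{8} = 3·v_{6}  ⟹  sig = (2; 3)

Hence PRS(X_Σ) =
{ (2; —) ×2,  (2; 1) ×11,  (2; 2) ×5,  (2; 3) ×2 }


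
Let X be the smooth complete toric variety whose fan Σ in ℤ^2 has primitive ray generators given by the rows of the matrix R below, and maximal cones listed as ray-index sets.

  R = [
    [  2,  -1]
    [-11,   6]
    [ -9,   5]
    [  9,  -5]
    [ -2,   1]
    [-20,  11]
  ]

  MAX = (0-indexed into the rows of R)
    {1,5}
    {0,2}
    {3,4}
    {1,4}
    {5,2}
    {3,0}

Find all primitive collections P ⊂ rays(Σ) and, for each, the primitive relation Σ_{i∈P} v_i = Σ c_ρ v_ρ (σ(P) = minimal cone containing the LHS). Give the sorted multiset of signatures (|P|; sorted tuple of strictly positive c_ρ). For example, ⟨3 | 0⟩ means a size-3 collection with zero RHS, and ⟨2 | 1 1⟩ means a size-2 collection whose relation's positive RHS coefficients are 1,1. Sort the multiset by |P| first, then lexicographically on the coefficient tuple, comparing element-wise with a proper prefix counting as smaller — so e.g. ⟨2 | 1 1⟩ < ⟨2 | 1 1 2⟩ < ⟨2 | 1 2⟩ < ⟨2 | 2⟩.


Σ has 9 primitive collections:

  {0,4}:  v_{0} + v_{4} = 0  →  sig = ⟨2 | 0⟩
  {2,3}:  v_{2} + v_{3} = 0  →  sig = ⟨2 | 0⟩
  {0,1}:  v_{0} + v_{1} = v_{2}  →  sig = ⟨2 | 1⟩
  {1,2}:  v_{1} + v_{2} = v_{5}  →  sig = ⟨2 | 1⟩
  {1,3}:  v_{1} + v_{3} = v_{4}  →  sig = ⟨2 | 1⟩
  {2,4}:  v_{2} + v_{4} = v_{1}  →  sig = ⟨2 | 1⟩
  {3,5}:  v_{3} + v_{5} = v_{1}  →  sig = ⟨2 | 1⟩
  {0,5}:  v_{0} + v_{5} = 2·v_{2}  →  sig = ⟨2 | 2⟩
  {4,5}:  v_{4} + v_{5} = 2·v_{1}  →  sig = ⟨2 | 2⟩

so the primitive-relation signature multiset is
[⟨2 | 0⟩, ⟨2 | 0⟩, ⟨2 | 1⟩, ⟨2 | 1⟩, ⟨2 | 1⟩, ⟨2 | 1⟩, ⟨2 | 1⟩, ⟨2 | 2⟩, ⟨2 | 2⟩]


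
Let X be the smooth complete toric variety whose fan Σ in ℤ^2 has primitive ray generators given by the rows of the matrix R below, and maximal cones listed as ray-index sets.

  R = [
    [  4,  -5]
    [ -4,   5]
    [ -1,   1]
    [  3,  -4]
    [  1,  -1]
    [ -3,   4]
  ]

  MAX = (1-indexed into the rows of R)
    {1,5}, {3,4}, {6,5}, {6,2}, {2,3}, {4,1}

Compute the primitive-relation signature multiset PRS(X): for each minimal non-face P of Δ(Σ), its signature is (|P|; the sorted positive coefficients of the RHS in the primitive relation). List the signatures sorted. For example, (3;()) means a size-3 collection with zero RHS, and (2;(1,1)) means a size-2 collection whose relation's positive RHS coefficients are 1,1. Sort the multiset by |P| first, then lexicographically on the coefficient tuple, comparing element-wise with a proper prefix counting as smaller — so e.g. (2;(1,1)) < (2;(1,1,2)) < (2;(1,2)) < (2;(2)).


|primitive collections| = 9. Relations:

  P={1,2}:  v_{1} + v_{2} = 0  ⟹  sig = (2;())
  P={3,5}:  v_{3} + v_{5} = 0  ⟹  sig = (2;())
  P={4,6}:  v_{4} + v_{6} = 0  ⟹  sig = (2;())
  P={1,3}:  v_{1} + v_{3} = v_{4}  ⟹  sig = (2;(1))
  P={1,6}:  v_{1} + v_{6} = v_{5}  ⟹  sig = (2;(1))
  P={2,4}:  v_{2} + v_{4} = v_{3}  ⟹  sig = (2;(1))
  P={2,5}:  v_{2} + v_{5} = v_{6}  ⟹  sig = (2;(1))
  P={3,6}:  v_{3} + v_{6} = v_{2}  ⟹  sig = (2;(1))
  P={4,5}:  v_{4} + v_{5} = v_{1}  ⟹  sig = (2;(1))

Signatures (|P|; sorted positive RHS coefficients), sorted:
    (2;())
    (2;())
    (2;())
    (2;(1))
    (2;(1))
    (2;(1))
    (2;(1))
    (2;(1))
    (2;(1))


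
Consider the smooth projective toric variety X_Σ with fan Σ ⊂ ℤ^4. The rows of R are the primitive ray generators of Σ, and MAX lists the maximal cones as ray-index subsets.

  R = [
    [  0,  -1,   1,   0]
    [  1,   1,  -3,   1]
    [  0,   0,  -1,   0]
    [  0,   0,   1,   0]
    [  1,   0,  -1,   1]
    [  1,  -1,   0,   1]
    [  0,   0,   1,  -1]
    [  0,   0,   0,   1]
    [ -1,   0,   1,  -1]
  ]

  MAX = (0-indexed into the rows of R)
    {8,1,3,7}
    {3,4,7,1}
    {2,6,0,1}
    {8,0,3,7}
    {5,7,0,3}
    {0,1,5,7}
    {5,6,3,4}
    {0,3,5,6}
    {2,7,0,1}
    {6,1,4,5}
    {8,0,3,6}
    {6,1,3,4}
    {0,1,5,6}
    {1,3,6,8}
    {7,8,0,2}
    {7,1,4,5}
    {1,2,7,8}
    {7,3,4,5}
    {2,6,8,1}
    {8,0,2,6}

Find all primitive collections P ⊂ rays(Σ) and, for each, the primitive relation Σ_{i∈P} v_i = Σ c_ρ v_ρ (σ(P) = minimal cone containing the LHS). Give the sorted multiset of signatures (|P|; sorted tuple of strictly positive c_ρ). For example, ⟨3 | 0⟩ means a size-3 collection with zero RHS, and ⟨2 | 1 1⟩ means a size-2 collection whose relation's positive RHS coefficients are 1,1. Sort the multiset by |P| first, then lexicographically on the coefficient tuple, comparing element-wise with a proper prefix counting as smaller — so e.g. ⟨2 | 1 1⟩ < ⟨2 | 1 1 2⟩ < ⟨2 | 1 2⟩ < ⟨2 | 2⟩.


Primitive collections (10):

  P={2,3}:  v_{2} + v_{3} = 0  ⟹  sig = ⟨2 | 0⟩
  P={4,8}:  v_{4} + v_{8} = 0  ⟹  sig = ⟨2 | 0⟩
  P={0,4}:  v_{0} + v_{4} = v_{5}  ⟹  sig = ⟨2 | 1⟩
  P={5,8}:  v_{5} + v_{8} = v_{0}  ⟹  sig = ⟨2 | 1⟩
  P={6,7}:  v_{6} + v_{7} = v_{3}  ⟹  sig = ⟨2 | 1⟩
  P={2,4}:  v_{2} + v_{4} = v_{0} + v_{1}  ⟹  sig = ⟨2 | 1 1⟩
  P={2,5}:  v_{2} + v_{5} = 2·v_{0} + v_{1}  ⟹  sig = ⟨2 | 1 2⟩
  P={0,1,3}:  v_{0} + v_{1} + v_{3} = v_{4}  ⟹  sig = ⟨3 | 1⟩
  P={0,1,8}:  v_{0} + v_{1} + v_{8} = v_{2}  ⟹  sig = ⟨3 | 1⟩
  P={1,3,5}:  v_{1} + v_{3} + v_{5} = 2·v_{4}  ⟹  sig = ⟨3 | 2⟩

Sorted signature multiset PRS(X):
[⟨2 | 0⟩, ⟨2 | 0⟩, ⟨2 | 1⟩, ⟨2 | 1⟩, ⟨2 | 1⟩, ⟨2 | 1 1⟩, ⟨2 | 1 2⟩, ⟨3 | 1⟩, ⟨3 | 1⟩, ⟨3 | 2⟩]


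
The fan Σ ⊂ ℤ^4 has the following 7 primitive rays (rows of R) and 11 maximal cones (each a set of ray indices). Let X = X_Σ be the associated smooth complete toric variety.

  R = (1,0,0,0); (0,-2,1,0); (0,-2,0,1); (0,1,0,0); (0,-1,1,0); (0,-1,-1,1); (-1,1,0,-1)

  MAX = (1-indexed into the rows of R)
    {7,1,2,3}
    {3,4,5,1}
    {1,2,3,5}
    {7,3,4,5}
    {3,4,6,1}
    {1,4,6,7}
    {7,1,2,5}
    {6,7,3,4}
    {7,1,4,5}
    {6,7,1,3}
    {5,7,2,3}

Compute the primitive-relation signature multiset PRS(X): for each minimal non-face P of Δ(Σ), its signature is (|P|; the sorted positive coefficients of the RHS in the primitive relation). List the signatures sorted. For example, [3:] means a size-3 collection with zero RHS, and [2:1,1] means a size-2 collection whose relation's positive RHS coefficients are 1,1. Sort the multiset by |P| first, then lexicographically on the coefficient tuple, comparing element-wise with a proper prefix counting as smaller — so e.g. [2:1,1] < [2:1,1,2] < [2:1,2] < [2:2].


Minimal non-faces — 5 found among 7 rays, 11 max cones:

  {2,4}:  v_{2} + v_{4} = v_{5}  ⇒ sig = [2:1]
  {5,6}:  v_{5} + v_{6} = v_{3}  ⇒ sig = [2:1]
  {2,6}:  v_{2} + v_{6} = v_{1} + 2·v_{3} + v_{7}  ⇒ sig = [2:1,1,2]
  {1,3,4,7}:  v_{1} + v_{3} + v_{4} + v_{7} = 0  ⇒ sig = [4:]
  {1,3,5,7}:  v_{1} + v_{3} + v_{5} + v_{7} = v_{2}  ⇒ sig = [4:1]

Sorted signature multiset PRS(X):
    [2:1]
    [2:1]
    [2:1,1,2]
    [4:]
    [4:1]


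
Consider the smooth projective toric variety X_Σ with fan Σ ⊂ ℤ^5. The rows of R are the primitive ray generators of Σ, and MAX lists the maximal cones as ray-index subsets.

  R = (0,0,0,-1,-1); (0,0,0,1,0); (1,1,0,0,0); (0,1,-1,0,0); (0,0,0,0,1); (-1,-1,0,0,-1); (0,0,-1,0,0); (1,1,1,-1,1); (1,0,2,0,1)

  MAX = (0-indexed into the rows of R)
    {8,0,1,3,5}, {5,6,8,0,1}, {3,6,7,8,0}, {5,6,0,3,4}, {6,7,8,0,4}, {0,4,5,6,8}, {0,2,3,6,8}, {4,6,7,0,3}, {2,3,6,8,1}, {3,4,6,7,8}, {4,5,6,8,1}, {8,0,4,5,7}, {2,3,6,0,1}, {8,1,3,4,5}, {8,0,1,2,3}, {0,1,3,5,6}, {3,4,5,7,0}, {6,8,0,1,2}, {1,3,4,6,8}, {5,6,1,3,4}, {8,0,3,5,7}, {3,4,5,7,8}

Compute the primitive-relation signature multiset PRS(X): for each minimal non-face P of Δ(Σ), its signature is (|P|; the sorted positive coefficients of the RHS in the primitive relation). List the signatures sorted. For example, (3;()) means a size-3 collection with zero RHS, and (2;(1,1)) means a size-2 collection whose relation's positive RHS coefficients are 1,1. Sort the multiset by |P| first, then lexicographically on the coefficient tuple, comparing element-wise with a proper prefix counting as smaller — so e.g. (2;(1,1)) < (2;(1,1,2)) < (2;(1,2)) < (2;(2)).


|primitive collections| = 9. Relations:

  • {1,7}:  v_{1} + v_{7} = v_{3} + v_{8}  →  sig = (2;(1,1))
  • {2,5}:  v_{2} + v_{5} = v_{0} + v_{1}  →  sig = (2;(1,1))
  • {2,4}:  v_{2} + v_{4} = v_{3} + v_{6} + v_{8}  →  sig = (2;(1,1,1))
  • {2,7}:  v_{2} + v_{7} = v_{0} + 2·v_{3} + v_{6} + 2·v_{8}  →  sig = (2;(1,1,2,2))
  • {0,1,4}:  v_{0} + v_{1} + v_{4} = 0  →  sig = (3;())
  • {5,6,7}:  v_{5} + v_{6} + v_{7} = v_{0} + v_{4}  →  sig = (3;(1,1))
  • {3,5,6,8}:  v_{3} + v_{5} + v_{6} + v_{8} = 0  →  sig = (4;())
  • {0,3,4,8}:  v_{0} + v_{3} + v_{4} + v_{8} = v_{7}  →  sig = (4;(1))
  • {0,1,3,6,8}:  v_{0} + v_{1} + v_{3} + v_{6} + v_{8} = v_{2}  →  sig = (5;(1))

Hence PRS(X_Σ) =
{ (2;(1,1)) ×2,  (2;(1,1,1)),  (2;(1,1,2,2)),  (3;()),  (3;(1,1)),  (4;()),  (4;(1)),  (5;(1)) }


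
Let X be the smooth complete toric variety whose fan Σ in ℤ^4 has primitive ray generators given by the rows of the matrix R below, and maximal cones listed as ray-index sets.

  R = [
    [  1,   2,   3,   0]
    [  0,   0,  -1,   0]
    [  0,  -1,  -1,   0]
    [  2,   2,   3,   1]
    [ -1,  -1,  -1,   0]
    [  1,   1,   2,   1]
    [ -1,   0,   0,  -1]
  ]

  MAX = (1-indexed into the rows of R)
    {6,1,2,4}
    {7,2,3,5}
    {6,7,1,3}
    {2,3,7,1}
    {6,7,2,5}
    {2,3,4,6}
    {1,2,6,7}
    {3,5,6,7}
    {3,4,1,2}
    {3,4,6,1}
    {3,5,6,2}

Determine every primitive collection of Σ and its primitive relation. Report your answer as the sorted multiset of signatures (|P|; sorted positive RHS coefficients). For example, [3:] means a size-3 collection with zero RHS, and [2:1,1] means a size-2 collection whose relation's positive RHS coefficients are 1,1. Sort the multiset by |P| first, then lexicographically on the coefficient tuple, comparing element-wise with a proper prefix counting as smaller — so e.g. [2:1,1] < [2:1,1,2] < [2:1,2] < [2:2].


5 minimal non-faces of Δ(Σ) (on 7 rays):

  • {4,5}:  v_{4} + v_{5} = v_{6}  →  sig = [2:1]
  • {4,7}:  v_{4} + v_{7} = v_{1}  →  sig = [2:1]
  • {1,5}:  v_{1} + v_{5} = v_{6} + v_{7}  →  sig = [2:1,1]
  • {2,3,6,7}:  v_{2} + v_{3} + v_{6} + v_{7} = 0  →  sig = [4:]
  • {1,2,3,6}:  v_{1} + v_{2} + v_{3} + v_{6} = v_{4}  →  sig = [4:1]

Hence PRS(X_Σ) =
[[2:1], [2:1], [2:1,1], [4:], [4:1]]


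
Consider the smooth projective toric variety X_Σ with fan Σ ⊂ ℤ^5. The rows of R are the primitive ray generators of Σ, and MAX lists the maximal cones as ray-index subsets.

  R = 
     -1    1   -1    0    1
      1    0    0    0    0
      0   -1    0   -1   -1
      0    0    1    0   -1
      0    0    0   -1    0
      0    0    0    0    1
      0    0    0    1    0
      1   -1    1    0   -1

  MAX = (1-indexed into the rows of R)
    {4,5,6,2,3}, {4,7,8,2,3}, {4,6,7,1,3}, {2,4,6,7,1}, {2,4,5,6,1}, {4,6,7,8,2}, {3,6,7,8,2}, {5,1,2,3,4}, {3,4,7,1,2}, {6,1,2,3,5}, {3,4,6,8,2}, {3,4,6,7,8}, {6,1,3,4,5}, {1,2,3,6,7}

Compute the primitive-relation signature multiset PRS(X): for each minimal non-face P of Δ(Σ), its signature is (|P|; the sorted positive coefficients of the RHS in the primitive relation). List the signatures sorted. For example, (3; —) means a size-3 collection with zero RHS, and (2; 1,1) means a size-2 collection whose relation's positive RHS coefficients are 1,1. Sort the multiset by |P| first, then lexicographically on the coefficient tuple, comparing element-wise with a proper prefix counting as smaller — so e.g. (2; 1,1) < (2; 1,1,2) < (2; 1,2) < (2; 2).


|primitive collections| = 5. Relations:

  P = {1,8}:  v_{1} + v_{8} = 0  ⇒ sig = (2; —)
  P = {5,7}:  v_{5} + v_{7} = 0  ⇒ sig = (2; —)
  P = {5,8}:  v_{5} + v_{8} = v_{2} + v_{3} + v_{4} + v_{6}  ⇒ sig = (2; 1,1,1,1)
  P = {1,2,3,4,6}:  v_{1} + v_{2} + v_{3} + v_{4} + v_{6} = v_{5}  ⇒ sig = (5; 1)
  P = {2,3,4,6,7}:  v_{2} + v_{3} + v_{4} + v_{6} + v_{7} = v_{8}  ⇒ sig = (5; 1)

Signatures (|P|; sorted positive RHS coefficients), sorted:
    |P|=2: 3 collections, coeffs (), (), (1,1,1,1)
    |P|=5: 2 collections, coeffs (1), (1)


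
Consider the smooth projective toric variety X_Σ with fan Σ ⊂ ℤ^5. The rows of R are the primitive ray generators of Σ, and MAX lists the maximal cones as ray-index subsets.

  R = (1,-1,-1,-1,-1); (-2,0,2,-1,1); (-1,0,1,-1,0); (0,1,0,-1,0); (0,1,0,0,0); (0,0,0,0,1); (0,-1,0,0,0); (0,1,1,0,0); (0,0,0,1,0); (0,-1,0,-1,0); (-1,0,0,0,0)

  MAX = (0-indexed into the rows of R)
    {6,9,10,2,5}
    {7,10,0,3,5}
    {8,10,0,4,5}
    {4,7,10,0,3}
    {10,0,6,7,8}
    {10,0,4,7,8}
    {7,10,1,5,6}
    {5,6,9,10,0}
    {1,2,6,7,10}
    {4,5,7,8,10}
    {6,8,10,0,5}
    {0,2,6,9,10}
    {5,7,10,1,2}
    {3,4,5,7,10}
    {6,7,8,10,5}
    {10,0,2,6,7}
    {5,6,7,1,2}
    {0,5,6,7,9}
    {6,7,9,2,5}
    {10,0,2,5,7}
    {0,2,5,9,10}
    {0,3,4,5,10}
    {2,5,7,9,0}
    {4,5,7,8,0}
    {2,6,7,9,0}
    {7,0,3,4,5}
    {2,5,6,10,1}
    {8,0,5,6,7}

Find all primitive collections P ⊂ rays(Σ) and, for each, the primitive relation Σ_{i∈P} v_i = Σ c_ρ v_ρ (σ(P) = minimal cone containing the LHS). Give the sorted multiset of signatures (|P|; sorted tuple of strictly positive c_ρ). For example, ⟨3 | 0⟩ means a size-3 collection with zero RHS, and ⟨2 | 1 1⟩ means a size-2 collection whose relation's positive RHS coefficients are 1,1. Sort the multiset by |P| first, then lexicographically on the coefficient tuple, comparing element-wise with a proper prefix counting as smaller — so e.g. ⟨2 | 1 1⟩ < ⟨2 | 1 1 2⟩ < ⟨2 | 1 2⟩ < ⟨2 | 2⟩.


Minimal non-faces — 20 found among 11 rays, 28 max cones:

  • {4,6}:  v_{4} + v_{6} = 0  ⟹  sig = ⟨2 | 0⟩
  • {3,8}:  v_{3} + v_{8} = v_{4}  ⟹  sig = ⟨2 | 1⟩
  • {8,9}:  v_{8} + v_{9} = v_{6}  ⟹  sig = ⟨2 | 1⟩
  • {0,1}:  v_{0} + v_{1} = v_{2} + v_{9}  ⟹  sig = ⟨2 | 1 1⟩
  • {2,8}:  v_{2} + v_{8} = v_{6} + v_{7} + v_{10}  ⟹  sig = ⟨2 | 1 1 1⟩
  • {1,4}:  v_{1} + v_{4} = v_{2} + v_{5} + v_{7} + v_{10}  ⟹  sig = ⟨2 | 1 1 1 1⟩
  • {3,6}:  v_{3} + v_{6} = v_{0} + v_{5} + v_{7} + v_{10}  ⟹  sig = ⟨2 | 1 1 1 1⟩
  • {4,9}:  v_{4} + v_{9} = v_{0} + v_{5} + v_{7} + v_{10}  ⟹  sig = ⟨2 | 1 1 1 1⟩
  • {1,9}:  v_{1} + v_{9} = 2·v_{2} + v_{5} + v_{6}  ⟹  sig = ⟨2 | 1 1 2⟩
  • {2,4}:  v_{2} + v_{4} = v_{0} + v_{5} + 2·v_{7} + 2·v_{10}  ⟹  sig = ⟨2 | 1 1 2 2⟩
  • {1,3}:  v_{1} + v_{3} = v_{0} + v_{2} + 2·v_{5} + 2·v_{7} + 2·v_{10}  ⟹  sig = ⟨2 | 1 1 2 2 2⟩
  • {1,8}:  v_{1} + v_{8} = v_{5} + 2·v_{6} + 2·v_{7} + 2·v_{10}  ⟹  sig = ⟨2 | 1 2 2 2⟩
  • {3,9}:  v_{3} + v_{9} = 2·v_{0} + 2·v_{5} + 2·v_{7} + 2·v_{10}  ⟹  sig = ⟨2 | 2 2 2 2⟩
  • {2,3}:  v_{2} + v_{3} = 2·v_{0} + 2·v_{5} + 3·v_{7} + 3·v_{10}  ⟹  sig = ⟨2 | 2 2 3 3⟩
  • {7,9,10}:  v_{7} + v_{9} + v_{10} = v_{2}  ⟹  sig = ⟨3 | 1⟩
  • {0,2,5,6}:  v_{0} + v_{2} + v_{5} + v_{6} = 2·v_{9}  ⟹  sig = ⟨4 | 2⟩
  • {0,5,7,8,10}:  v_{0} + v_{5} + v_{7} + v_{8} + v_{10} = 0  ⟹  sig = ⟨5 | 0⟩
  • {0,4,5,7,10}:  v_{0} + v_{4} + v_{5} + v_{7} + v_{10} = v_{3}  ⟹  sig = ⟨5 | 1⟩
  • {0,5,6,7,10}:  v_{0} + v_{5} + v_{6} + v_{7} + v_{10} = v_{9}  ⟹  sig = ⟨5 | 1⟩
  • {2,5,6,7,10}:  v_{2} + v_{5} + v_{6} + v_{7} + v_{10} = v_{1}  ⟹  sig = ⟨5 | 1⟩

Signatures (|P|; sorted positive RHS coefficients), sorted:
[⟨2 | 0⟩, ⟨2 | 1⟩, ⟨2 | 1⟩, ⟨2 | 1 1⟩, ⟨2 | 1 1 1⟩, ⟨2 | 1 1 1 1⟩, ⟨2 | 1 1 1 1⟩, ⟨2 | 1 1 1 1⟩, ⟨2 | 1 1 2⟩, ⟨2 | 1 1 2 2⟩, ⟨2 | 1 1 2 2 2⟩, ⟨2 | 1 2 2 2⟩, ⟨2 | 2 2 2 2⟩, ⟨2 | 2 2 3 3⟩, ⟨3 | 1⟩, ⟨4 | 2⟩, ⟨5 | 0⟩, ⟨5 | 1⟩, ⟨5 | 1⟩, ⟨5 | 1⟩]
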